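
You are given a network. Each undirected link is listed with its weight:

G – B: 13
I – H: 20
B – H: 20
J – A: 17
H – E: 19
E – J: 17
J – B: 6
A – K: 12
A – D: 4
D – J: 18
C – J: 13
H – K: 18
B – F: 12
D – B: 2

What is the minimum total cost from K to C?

Candidate routes:
K - A - J - C: 12+17+13 = 42
K - A - D - B - J - C: 12+4+2+6+13 = 37
Cheapest is K - A - D - B - J - C at 37.

37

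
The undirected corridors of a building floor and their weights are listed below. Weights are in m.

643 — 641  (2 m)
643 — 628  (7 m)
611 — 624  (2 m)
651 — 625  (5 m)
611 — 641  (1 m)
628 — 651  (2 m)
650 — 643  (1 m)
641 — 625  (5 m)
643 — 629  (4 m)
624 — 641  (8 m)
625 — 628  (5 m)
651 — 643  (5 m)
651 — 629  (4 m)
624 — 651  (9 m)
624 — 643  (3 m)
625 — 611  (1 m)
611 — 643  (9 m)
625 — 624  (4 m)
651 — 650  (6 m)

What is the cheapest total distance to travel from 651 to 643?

5 m

Settle nodes by increasing distance from 651:
651: 0
628: 2  (via 651)
629: 4  (via 651)
643: 5  (via 651)
Shortest route: 651 → 643 = 5 m.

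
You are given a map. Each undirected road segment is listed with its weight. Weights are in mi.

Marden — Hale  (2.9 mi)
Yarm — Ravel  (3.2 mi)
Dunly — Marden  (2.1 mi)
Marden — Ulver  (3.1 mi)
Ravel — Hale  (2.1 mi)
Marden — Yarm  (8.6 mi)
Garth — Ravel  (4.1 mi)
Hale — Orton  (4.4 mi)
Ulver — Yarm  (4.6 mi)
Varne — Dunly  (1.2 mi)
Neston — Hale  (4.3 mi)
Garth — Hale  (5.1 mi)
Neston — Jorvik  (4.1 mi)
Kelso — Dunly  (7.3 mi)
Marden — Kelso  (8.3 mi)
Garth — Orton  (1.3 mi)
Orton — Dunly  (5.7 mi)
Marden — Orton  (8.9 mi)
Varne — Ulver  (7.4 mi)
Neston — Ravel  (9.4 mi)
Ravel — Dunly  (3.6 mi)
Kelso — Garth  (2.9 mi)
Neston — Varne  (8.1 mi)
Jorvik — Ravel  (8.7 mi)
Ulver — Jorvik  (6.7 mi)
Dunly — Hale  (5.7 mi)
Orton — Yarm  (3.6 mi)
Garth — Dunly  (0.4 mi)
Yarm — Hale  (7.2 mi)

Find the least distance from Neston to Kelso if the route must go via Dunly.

Best Neston to Dunly: Neston–Hale–Marden–Dunly costing 9.3
Shortest Dunly→Kelso: Dunly–Garth–Kelso = 3.3
Total via Dunly: 9.3 + 3.3 = 12.6 mi.

12.6 mi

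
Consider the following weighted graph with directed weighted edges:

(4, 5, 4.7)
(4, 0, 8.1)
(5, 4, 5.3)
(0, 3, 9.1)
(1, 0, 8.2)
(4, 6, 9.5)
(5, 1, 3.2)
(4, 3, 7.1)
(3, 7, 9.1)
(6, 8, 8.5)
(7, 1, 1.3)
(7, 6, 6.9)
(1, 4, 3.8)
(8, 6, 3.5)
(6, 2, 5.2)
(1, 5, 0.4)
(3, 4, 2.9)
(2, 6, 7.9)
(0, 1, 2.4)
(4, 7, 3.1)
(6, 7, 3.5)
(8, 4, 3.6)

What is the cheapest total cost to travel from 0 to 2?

20.9

Running Dijkstra from 0:
0: 0
1: 2.4  (via 0)
5: 2.8  (via 1)
4: 6.2  (via 1)
3: 9.1  (via 0)
7: 9.3  (via 4)
6: 15.7  (via 4)
2: 20.9  (via 6)
Shortest route: 0–1–4–6–2 = 20.9.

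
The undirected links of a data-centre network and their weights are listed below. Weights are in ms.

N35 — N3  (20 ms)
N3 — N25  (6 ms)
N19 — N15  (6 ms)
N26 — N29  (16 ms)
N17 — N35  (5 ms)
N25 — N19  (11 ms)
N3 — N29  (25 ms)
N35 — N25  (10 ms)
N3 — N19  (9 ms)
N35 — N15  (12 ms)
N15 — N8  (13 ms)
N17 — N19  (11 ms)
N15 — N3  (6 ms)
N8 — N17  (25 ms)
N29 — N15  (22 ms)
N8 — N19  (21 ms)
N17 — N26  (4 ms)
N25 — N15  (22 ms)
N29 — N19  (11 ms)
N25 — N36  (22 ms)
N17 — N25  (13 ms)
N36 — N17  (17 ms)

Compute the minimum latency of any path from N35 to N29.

25 ms

Shortest distances from N35:
N35: 0
N17: 5  (via N35)
N26: 9  (via N17)
N25: 10  (via N35)
N15: 12  (via N35)
N19: 16  (via N17)
N3: 16  (via N25)
N36: 22  (via N17)
N29: 25  (via N26)
Shortest route: N35–N17–N26–N29 = 25 ms.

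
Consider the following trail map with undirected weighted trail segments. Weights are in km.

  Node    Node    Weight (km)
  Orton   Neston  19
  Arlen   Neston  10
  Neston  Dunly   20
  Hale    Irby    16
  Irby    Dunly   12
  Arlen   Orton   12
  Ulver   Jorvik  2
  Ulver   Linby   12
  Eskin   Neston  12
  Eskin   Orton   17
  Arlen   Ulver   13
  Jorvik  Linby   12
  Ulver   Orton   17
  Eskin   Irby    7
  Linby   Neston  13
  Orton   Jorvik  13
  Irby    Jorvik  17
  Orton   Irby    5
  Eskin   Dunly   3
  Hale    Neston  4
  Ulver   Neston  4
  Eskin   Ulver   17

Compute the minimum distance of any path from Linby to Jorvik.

Settle nodes by increasing distance from Linby:
Linby: 0
Ulver: 12  (via Linby)
Jorvik: 12  (via Linby)
Shortest route: Linby–Jorvik = 12 km.

12 km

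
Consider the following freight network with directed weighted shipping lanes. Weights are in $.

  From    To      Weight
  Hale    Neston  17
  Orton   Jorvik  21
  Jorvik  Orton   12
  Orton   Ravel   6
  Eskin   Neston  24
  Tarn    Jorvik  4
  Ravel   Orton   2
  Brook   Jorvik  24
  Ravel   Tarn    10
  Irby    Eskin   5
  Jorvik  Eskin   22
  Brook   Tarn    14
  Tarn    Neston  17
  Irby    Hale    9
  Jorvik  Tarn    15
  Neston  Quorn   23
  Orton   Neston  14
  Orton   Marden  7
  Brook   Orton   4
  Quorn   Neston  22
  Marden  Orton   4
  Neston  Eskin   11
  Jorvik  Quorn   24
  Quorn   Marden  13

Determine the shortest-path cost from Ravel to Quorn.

$38

Settle nodes by increasing distance from Ravel:
Ravel: 0
Orton: 2  (via Ravel)
Marden: 9  (via Orton)
Tarn: 10  (via Ravel)
Jorvik: 14  (via Tarn)
Neston: 16  (via Orton)
Eskin: 27  (via Neston)
Quorn: 38  (via Jorvik)
Shortest route: Ravel–Tarn–Jorvik–Quorn = $38.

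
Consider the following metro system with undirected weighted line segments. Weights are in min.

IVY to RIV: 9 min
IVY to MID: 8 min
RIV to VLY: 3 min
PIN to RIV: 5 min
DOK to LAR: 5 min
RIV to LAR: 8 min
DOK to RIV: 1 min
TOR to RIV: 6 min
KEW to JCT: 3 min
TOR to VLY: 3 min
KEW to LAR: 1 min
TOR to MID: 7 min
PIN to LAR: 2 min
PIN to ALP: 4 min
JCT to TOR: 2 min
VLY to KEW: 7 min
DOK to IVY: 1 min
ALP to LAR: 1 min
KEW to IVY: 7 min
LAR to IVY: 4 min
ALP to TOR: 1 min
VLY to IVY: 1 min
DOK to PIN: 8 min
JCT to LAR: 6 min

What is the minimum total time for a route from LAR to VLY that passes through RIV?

9 min

Shortest LAR→RIV: LAR → DOK → RIV = 6
Shortest RIV→VLY: RIV → VLY = 3
Total via RIV: 6 + 3 = 9 min.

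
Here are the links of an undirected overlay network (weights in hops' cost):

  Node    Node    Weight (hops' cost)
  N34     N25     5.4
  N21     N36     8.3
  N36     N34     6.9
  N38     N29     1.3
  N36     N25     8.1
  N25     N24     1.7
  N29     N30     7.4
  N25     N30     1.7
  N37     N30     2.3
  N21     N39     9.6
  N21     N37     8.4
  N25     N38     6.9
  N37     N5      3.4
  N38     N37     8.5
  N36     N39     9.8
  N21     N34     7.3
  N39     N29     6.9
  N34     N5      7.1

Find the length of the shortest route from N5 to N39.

20 hops' cost

Candidate routes:
N5 → N37 → N38 → N29 → N39: 3.4+8.5+1.3+6.9 = 20.1
N5 → N37 → N30 → N29 → N39: 3.4+2.3+7.4+6.9 = 20
Cheapest is N5 → N37 → N30 → N29 → N39 at 20 hops' cost.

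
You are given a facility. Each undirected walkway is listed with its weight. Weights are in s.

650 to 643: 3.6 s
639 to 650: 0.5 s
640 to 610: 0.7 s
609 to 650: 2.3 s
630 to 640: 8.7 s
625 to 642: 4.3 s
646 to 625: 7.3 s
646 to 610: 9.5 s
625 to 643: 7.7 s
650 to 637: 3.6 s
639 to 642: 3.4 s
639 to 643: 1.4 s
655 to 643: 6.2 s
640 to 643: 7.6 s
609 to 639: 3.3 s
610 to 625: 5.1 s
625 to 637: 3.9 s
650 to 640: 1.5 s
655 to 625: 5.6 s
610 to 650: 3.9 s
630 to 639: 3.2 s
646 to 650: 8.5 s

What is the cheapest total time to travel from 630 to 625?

Running Dijkstra from 630:
630: 0
639: 3.2  (via 630)
650: 3.7  (via 639)
643: 4.6  (via 639)
640: 5.2  (via 650)
610: 5.9  (via 640)
609: 6  (via 650)
642: 6.6  (via 639)
637: 7.3  (via 650)
655: 10.8  (via 643)
625: 10.9  (via 642)
Shortest route: 630–639–642–625 = 10.9 s.

10.9 s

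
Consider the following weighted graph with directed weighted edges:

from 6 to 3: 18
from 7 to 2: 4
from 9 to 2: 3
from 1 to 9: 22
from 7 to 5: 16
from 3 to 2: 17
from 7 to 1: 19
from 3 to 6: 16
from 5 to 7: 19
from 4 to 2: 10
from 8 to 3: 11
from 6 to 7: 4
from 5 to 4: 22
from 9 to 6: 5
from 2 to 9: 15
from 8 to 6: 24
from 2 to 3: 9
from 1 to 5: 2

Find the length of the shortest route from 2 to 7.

24

Candidate routes:
2 - 3 - 6 - 7: 9+16+4 = 29
2 - 9 - 6 - 7: 15+5+4 = 24
Cheapest is 2 - 9 - 6 - 7 at 24.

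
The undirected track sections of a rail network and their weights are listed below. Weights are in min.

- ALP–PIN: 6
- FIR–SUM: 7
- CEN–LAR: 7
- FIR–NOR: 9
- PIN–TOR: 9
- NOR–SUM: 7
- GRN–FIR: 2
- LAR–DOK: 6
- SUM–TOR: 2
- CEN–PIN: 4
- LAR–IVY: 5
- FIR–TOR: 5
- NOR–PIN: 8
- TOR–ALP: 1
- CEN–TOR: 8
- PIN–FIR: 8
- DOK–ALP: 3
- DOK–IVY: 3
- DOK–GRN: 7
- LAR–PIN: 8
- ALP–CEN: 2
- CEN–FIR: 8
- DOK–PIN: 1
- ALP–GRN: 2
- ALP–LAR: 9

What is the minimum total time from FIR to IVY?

Running Dijkstra from FIR:
FIR: 0
GRN: 2  (via FIR)
ALP: 4  (via GRN)
TOR: 5  (via FIR)
CEN: 6  (via ALP)
DOK: 7  (via ALP)
SUM: 7  (via FIR)
PIN: 8  (via FIR)
NOR: 9  (via FIR)
IVY: 10  (via DOK)
Shortest route: FIR–GRN–ALP–DOK–IVY = 10 min.

10 min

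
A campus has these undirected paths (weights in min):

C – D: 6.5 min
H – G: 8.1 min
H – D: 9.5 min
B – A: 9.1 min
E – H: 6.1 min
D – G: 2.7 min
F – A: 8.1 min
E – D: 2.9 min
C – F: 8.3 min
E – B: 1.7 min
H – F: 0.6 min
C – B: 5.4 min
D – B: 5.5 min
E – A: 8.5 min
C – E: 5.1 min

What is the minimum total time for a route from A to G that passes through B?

16.4 min

Best A to B: A–B costing 9.1
Best B to G: B–E–D–G costing 7.3
Total via B: 9.1 + 7.3 = 16.4 min.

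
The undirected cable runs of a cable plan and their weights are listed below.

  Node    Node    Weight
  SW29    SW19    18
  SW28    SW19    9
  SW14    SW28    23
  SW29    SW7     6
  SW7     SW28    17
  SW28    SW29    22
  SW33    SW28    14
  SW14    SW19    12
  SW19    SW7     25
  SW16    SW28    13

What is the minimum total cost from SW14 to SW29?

Running Dijkstra from SW14:
SW14: 0
SW19: 12  (via SW14)
SW28: 21  (via SW19)
SW29: 30  (via SW19)
Shortest route: SW14–SW19–SW29 = 30.

30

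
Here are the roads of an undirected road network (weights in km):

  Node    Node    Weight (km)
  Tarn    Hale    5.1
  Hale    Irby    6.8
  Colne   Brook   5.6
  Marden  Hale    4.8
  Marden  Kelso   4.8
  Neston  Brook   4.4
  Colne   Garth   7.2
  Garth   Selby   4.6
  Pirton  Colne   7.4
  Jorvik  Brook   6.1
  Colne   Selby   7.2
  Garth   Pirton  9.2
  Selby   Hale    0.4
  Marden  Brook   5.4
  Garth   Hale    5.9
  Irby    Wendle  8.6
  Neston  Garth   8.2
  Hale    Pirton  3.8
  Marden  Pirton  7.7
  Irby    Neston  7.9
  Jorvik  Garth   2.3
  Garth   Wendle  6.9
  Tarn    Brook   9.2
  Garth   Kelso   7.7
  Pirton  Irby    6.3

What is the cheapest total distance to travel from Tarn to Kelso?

14.7 km

Shortest distances from Tarn:
Tarn: 0
Hale: 5.1  (via Tarn)
Selby: 5.5  (via Hale)
Pirton: 8.9  (via Hale)
Brook: 9.2  (via Tarn)
Marden: 9.9  (via Hale)
Garth: 10.1  (via Selby)
Irby: 11.9  (via Hale)
Jorvik: 12.4  (via Garth)
Colne: 12.7  (via Selby)
Neston: 13.6  (via Brook)
Kelso: 14.7  (via Marden)
Shortest route: Tarn → Hale → Marden → Kelso = 14.7 km.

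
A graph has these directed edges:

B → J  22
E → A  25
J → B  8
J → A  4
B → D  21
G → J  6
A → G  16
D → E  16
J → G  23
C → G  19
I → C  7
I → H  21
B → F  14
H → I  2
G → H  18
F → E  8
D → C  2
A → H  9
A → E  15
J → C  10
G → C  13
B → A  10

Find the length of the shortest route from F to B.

63

Shortest distances from F:
F: 0
E: 8  (via F)
A: 33  (via E)
H: 42  (via A)
I: 44  (via H)
G: 49  (via A)
C: 51  (via I)
J: 55  (via G)
B: 63  (via J)
Shortest route: F–E–A–G–J–B = 63.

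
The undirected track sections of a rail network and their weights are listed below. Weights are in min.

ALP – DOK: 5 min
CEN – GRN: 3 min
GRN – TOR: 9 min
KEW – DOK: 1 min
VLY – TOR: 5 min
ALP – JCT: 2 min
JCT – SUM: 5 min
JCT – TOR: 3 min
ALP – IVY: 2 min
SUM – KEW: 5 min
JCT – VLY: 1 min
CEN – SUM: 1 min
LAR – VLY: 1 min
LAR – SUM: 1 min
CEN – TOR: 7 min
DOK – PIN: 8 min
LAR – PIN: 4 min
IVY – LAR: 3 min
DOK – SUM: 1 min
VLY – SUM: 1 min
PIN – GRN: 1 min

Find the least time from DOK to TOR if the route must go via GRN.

Shortest DOK→GRN: DOK → SUM → CEN → GRN = 5
Best GRN to TOR: GRN → TOR costing 9
Total via GRN: 5 + 9 = 14 min.

14 min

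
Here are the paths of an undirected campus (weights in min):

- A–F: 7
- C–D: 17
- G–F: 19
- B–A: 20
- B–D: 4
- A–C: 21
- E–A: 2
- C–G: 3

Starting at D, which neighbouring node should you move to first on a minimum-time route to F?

Compare a few routes:
D - C - G - F: 17+3+19 = 39
D - C - A - F: 17+21+7 = 45
D - B - A - C - G - F: 4+20+21+3+19 = 67
D - B - A - F: 4+20+7 = 31
Cheapest is D - B - A - F at 31 min.
So from D the first move is to B.

B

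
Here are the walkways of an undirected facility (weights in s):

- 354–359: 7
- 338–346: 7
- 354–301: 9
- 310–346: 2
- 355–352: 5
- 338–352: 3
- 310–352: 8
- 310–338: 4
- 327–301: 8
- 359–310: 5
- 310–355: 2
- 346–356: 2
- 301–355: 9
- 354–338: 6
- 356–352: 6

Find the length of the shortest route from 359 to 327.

Running Dijkstra from 359:
359: 0
310: 5  (via 359)
346: 7  (via 310)
354: 7  (via 359)
355: 7  (via 310)
356: 9  (via 346)
338: 9  (via 310)
352: 12  (via 355)
301: 16  (via 354)
327: 24  (via 301)
Shortest route: 359–354–301–327 = 24 s.

24 s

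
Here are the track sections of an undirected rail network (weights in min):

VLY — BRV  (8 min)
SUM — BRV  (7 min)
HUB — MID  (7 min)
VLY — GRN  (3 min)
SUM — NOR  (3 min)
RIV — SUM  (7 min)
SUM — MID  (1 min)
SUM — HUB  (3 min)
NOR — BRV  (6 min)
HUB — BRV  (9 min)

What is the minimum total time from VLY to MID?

16 min

Running Dijkstra from VLY:
VLY: 0
GRN: 3  (via VLY)
BRV: 8  (via VLY)
NOR: 14  (via BRV)
SUM: 15  (via BRV)
MID: 16  (via SUM)
Shortest route: VLY → BRV → SUM → MID = 16 min.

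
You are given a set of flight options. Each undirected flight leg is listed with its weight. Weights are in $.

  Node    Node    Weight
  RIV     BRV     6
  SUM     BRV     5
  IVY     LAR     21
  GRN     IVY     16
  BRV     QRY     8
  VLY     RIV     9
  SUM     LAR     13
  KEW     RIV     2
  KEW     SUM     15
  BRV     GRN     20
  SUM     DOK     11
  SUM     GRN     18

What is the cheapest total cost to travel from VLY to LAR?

Enumerating some paths:
VLY–RIV–KEW–SUM–LAR: 9+2+15+13 = 39
VLY–RIV–BRV–SUM–LAR: 9+6+5+13 = 33
VLY–RIV–BRV–GRN–SUM–LAR: 9+6+20+18+13 = 66
The minimum is $33 via VLY–RIV–BRV–SUM–LAR.

$33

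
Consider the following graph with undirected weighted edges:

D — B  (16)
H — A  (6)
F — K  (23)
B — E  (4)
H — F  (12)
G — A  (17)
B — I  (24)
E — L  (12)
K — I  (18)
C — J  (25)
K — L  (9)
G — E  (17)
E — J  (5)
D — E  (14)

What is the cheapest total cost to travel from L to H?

44

Compare a few routes:
L - K - F - H: 9+23+12 = 44
L - E - G - A - H: 12+17+17+6 = 52
Cheapest is L - K - F - H at 44.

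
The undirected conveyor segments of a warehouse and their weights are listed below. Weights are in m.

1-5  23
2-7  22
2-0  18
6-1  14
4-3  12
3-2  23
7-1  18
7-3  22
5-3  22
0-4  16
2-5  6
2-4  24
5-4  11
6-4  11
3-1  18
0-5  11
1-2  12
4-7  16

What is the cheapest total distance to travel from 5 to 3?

Settle nodes by increasing distance from 5:
5: 0
2: 6  (via 5)
0: 11  (via 5)
4: 11  (via 5)
1: 18  (via 2)
3: 22  (via 5)
Shortest route: 5–3 = 22 m.

22 m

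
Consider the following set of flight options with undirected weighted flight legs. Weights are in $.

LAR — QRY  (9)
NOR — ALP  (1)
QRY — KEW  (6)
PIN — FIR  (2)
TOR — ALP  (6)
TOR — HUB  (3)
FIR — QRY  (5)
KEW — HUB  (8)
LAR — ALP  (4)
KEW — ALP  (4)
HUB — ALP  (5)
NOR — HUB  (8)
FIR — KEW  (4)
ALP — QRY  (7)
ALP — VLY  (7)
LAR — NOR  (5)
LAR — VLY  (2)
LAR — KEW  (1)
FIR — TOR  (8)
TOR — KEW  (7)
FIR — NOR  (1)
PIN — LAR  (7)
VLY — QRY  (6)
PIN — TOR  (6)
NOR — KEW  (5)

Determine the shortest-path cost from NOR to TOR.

Shortest distances from NOR:
NOR: 0
ALP: 1  (via NOR)
FIR: 1  (via NOR)
PIN: 3  (via FIR)
LAR: 5  (via NOR)
KEW: 5  (via NOR)
HUB: 6  (via ALP)
QRY: 6  (via FIR)
VLY: 7  (via LAR)
TOR: 7  (via ALP)
Shortest route: NOR–ALP–TOR = $7.

$7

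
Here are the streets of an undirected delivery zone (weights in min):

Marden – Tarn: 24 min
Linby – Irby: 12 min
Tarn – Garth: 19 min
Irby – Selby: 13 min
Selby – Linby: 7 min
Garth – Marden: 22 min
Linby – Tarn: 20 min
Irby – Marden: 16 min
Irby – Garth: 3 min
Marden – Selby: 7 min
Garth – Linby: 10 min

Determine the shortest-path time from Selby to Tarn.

27 min

Candidate routes:
Selby - Linby - Tarn: 7+20 = 27
Selby - Marden - Tarn: 7+24 = 31
The minimum is 27 min via Selby - Linby - Tarn.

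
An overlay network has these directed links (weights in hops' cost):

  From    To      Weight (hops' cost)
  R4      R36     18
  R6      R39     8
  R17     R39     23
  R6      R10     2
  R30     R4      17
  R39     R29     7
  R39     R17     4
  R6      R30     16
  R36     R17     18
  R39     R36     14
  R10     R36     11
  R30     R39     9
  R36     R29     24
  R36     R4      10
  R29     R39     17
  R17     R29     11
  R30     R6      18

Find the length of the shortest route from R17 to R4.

47 hops' cost

Candidate routes:
R17 → R29 → R39 → R36 → R4: 11+17+14+10 = 52
R17 → R39 → R36 → R4: 23+14+10 = 47
Cheapest is R17 → R39 → R36 → R4 at 47 hops' cost.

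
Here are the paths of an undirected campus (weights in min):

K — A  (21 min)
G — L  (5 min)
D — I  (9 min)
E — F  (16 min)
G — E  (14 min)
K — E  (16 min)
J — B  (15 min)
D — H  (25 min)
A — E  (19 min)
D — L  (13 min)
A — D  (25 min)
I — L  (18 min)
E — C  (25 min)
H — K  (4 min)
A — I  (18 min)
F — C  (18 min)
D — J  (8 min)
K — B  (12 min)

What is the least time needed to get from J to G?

Shortest distances from J:
J: 0
D: 8  (via J)
B: 15  (via J)
I: 17  (via D)
L: 21  (via D)
G: 26  (via L)
Shortest route: J–D–L–G = 26 min.

26 min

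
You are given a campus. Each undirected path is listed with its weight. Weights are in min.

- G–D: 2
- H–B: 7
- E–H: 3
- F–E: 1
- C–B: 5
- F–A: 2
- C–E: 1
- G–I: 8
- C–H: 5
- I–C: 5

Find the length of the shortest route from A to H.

6 min

Enumerating some paths:
A - F - E - C - H: 2+1+1+5 = 9
A - F - E - H: 2+1+3 = 6
The minimum is 6 min via A - F - E - H.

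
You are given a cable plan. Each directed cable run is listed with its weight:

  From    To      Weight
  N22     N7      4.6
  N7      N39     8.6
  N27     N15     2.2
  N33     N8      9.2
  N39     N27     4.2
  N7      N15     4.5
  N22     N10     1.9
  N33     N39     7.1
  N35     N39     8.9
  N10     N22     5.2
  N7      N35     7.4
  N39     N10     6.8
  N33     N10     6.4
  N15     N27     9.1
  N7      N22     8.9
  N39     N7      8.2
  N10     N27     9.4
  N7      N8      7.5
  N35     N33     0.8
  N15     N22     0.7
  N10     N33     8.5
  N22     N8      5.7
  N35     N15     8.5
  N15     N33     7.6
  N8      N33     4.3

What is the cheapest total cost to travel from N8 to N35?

Running Dijkstra from N8:
N8: 0
N33: 4.3  (via N8)
N10: 10.7  (via N33)
N39: 11.4  (via N33)
N27: 15.6  (via N39)
N22: 15.9  (via N10)
N15: 17.8  (via N27)
N7: 19.6  (via N39)
N35: 27  (via N7)
Shortest route: N8–N33–N39–N7–N35 = 27.

27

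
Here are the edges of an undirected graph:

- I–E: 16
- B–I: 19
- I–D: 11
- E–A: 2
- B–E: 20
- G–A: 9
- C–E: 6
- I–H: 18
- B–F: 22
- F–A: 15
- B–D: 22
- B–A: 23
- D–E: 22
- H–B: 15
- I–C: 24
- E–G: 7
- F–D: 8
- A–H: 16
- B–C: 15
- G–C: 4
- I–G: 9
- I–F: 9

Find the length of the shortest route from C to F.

Settle nodes by increasing distance from C:
C: 0
G: 4  (via C)
E: 6  (via C)
A: 8  (via E)
I: 13  (via G)
B: 15  (via C)
F: 22  (via I)
Shortest route: C → G → I → F = 22.

22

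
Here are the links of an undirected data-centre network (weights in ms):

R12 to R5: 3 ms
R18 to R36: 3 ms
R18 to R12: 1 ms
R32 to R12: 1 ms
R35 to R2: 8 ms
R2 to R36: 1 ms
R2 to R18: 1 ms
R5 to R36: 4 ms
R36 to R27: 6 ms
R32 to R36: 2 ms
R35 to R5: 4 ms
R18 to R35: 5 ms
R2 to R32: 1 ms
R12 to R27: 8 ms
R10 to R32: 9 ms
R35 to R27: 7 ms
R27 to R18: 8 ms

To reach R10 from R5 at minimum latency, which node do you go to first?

Candidate routes:
R5 → R12 → R32 → R10: 3+1+9 = 13
R5 → R36 → R2 → R32 → R10: 4+1+1+9 = 15
Cheapest is R5 → R12 → R32 → R10 at 13 ms.
So from R5 the first move is to R12.

R12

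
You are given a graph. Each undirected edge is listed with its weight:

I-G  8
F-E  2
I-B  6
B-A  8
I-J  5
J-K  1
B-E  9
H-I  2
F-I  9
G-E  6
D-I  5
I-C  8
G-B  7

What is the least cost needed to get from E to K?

17

Shortest distances from E:
E: 0
F: 2  (via E)
G: 6  (via E)
B: 9  (via E)
I: 11  (via F)
H: 13  (via I)
D: 16  (via I)
J: 16  (via I)
A: 17  (via B)
K: 17  (via J)
Shortest route: E–F–I–J–K = 17.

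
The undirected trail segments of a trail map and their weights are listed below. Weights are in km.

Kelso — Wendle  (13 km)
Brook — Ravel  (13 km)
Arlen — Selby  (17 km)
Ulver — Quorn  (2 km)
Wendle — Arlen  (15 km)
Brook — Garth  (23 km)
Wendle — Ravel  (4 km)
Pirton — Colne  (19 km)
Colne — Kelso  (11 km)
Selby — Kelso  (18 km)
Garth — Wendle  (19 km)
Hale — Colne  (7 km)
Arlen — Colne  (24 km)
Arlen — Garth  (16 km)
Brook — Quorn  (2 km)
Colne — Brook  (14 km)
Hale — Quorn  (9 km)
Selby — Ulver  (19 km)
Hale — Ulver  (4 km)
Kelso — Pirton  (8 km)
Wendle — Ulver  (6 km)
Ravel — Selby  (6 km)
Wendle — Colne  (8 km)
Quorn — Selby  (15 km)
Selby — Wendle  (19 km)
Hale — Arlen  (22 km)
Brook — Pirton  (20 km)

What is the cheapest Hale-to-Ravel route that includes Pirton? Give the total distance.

Best Hale to Pirton: Hale–Colne–Pirton costing 26
Shortest Pirton→Ravel: Pirton–Kelso–Wendle–Ravel = 25
Total via Pirton: 26 + 25 = 51 km.

51 km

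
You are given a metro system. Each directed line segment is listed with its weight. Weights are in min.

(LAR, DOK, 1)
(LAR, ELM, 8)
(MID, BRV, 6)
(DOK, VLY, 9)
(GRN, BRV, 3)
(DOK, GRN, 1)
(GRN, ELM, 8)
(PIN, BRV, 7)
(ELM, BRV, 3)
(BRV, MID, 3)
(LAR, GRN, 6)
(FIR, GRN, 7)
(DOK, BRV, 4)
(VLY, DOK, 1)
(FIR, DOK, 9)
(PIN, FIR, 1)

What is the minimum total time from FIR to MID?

13 min

Enumerating some paths:
FIR - DOK - GRN - BRV - MID: 9+1+3+3 = 16
FIR - GRN - ELM - BRV - MID: 7+8+3+3 = 21
FIR - DOK - BRV - MID: 9+4+3 = 16
FIR - GRN - BRV - MID: 7+3+3 = 13
Cheapest is FIR - GRN - BRV - MID at 13 min.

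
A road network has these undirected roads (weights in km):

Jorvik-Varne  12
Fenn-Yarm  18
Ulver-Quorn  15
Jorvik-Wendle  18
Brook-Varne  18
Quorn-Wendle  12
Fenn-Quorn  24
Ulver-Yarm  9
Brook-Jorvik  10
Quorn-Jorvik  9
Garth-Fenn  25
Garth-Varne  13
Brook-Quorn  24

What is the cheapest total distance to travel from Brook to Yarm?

43 km

Shortest distances from Brook:
Brook: 0
Jorvik: 10  (via Brook)
Varne: 18  (via Brook)
Quorn: 19  (via Jorvik)
Wendle: 28  (via Jorvik)
Garth: 31  (via Varne)
Ulver: 34  (via Quorn)
Yarm: 43  (via Ulver)
Shortest route: Brook–Jorvik–Quorn–Ulver–Yarm = 43 km.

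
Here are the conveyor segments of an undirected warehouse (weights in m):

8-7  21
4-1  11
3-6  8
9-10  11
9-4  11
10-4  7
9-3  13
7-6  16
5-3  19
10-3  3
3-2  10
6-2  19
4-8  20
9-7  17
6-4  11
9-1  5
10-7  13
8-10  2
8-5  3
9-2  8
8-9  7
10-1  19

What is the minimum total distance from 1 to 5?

Settle nodes by increasing distance from 1:
1: 0
9: 5  (via 1)
4: 11  (via 1)
8: 12  (via 9)
2: 13  (via 9)
10: 14  (via 8)
5: 15  (via 8)
Shortest route: 1 → 9 → 8 → 5 = 15 m.

15 m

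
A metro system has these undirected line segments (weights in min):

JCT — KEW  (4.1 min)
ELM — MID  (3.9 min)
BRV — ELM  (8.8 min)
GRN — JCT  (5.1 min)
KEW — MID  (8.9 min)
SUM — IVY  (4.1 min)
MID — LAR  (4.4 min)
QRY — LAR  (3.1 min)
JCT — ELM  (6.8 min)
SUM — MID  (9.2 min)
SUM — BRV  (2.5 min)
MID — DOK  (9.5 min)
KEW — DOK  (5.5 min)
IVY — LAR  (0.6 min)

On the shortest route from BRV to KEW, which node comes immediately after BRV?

ELM

Candidate routes:
BRV–ELM–JCT–KEW: 8.8+6.8+4.1 = 19.7
BRV–SUM–IVY–LAR–MID–KEW: 2.5+4.1+0.6+4.4+8.9 = 20.5
The minimum is 19.7 min via BRV–ELM–JCT–KEW.
So from BRV the first move is to ELM.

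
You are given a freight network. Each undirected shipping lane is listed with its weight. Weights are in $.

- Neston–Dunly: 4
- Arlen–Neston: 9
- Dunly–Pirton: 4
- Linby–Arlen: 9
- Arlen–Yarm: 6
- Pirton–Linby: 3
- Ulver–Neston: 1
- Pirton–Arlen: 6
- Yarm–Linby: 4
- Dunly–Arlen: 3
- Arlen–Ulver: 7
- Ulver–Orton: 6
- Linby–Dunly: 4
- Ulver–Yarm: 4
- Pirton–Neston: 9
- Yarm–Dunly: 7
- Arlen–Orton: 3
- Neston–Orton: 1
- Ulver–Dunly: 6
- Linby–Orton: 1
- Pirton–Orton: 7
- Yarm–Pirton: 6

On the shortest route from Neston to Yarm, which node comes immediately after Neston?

Ulver

Candidate routes:
Neston → Ulver → Yarm: 1+4 = 5
Neston → Orton → Linby → Yarm: 1+1+4 = 6
The minimum is $5 via Neston → Ulver → Yarm.
So from Neston the first move is to Ulver.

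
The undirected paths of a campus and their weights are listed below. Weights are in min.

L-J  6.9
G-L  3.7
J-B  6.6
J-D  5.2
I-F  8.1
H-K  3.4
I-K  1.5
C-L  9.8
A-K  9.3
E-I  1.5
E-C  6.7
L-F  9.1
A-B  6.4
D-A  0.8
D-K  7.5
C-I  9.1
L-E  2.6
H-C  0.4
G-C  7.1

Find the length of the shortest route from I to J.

Running Dijkstra from I:
I: 0
E: 1.5  (via I)
K: 1.5  (via I)
L: 4.1  (via E)
H: 4.9  (via K)
C: 5.3  (via H)
G: 7.8  (via L)
F: 8.1  (via I)
D: 9  (via K)
A: 9.8  (via D)
J: 11  (via L)
Shortest route: I–E–L–J = 11 min.

11 min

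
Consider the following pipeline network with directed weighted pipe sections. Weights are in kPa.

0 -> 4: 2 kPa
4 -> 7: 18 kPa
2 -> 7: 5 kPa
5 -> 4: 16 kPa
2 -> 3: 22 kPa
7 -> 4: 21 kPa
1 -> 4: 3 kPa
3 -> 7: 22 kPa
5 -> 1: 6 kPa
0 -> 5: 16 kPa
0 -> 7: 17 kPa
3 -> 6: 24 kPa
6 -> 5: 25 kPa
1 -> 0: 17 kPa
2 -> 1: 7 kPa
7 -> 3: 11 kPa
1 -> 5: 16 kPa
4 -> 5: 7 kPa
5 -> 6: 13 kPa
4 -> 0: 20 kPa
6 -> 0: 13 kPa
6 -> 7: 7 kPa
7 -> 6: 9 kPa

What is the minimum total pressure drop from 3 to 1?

52 kPa

Settle nodes by increasing distance from 3:
3: 0
7: 22  (via 3)
6: 24  (via 3)
0: 37  (via 6)
4: 39  (via 0)
5: 46  (via 4)
1: 52  (via 5)
Shortest route: 3–6–0–4–5–1 = 52 kPa.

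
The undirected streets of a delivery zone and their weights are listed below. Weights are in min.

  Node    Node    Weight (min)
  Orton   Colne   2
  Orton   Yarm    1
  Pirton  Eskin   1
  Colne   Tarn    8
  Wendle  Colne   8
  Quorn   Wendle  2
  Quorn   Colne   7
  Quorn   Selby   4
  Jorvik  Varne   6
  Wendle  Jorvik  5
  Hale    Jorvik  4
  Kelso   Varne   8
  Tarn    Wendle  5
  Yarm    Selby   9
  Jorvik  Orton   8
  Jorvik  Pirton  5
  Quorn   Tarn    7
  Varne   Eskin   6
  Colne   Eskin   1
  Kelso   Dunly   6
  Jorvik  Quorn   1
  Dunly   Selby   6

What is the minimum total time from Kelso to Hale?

18 min

Running Dijkstra from Kelso:
Kelso: 0
Dunly: 6  (via Kelso)
Varne: 8  (via Kelso)
Selby: 12  (via Dunly)
Eskin: 14  (via Varne)
Jorvik: 14  (via Varne)
Pirton: 15  (via Eskin)
Colne: 15  (via Eskin)
Quorn: 15  (via Jorvik)
Orton: 17  (via Colne)
Wendle: 17  (via Quorn)
Hale: 18  (via Jorvik)
Shortest route: Kelso–Varne–Jorvik–Hale = 18 min.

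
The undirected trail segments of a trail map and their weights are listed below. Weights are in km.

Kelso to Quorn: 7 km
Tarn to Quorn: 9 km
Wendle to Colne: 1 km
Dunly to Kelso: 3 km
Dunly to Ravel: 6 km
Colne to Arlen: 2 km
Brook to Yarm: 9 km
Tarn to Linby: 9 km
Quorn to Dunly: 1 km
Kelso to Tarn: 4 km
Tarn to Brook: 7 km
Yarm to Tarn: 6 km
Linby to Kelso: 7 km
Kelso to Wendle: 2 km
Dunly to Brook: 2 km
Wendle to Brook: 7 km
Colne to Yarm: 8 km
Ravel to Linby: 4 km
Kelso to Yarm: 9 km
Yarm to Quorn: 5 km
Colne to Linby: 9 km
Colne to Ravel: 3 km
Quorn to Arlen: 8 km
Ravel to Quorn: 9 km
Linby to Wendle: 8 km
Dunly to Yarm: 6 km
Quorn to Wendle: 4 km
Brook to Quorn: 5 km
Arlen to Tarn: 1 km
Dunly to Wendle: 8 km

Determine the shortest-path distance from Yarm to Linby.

15 km

Enumerating some paths:
Yarm → Tarn → Arlen → Colne → Ravel → Linby: 6+1+2+3+4 = 16
Yarm → Tarn → Linby: 6+9 = 15
Yarm → Quorn → Dunly → Kelso → Linby: 5+1+3+7 = 16
Yarm → Quorn → Dunly → Ravel → Linby: 5+1+6+4 = 16
The minimum is 15 km via Yarm → Tarn → Linby.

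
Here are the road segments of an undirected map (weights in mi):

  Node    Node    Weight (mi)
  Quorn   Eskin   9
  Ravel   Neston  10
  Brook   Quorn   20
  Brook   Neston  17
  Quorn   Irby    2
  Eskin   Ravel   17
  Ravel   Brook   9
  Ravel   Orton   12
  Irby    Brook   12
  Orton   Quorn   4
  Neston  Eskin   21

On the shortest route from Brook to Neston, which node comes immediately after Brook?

Compare a few routes:
Brook–Neston: 17 = 17
Brook–Ravel–Neston: 9+10 = 19
The minimum is 17 mi via Brook–Neston.
So from Brook the first move is to Neston.

Neston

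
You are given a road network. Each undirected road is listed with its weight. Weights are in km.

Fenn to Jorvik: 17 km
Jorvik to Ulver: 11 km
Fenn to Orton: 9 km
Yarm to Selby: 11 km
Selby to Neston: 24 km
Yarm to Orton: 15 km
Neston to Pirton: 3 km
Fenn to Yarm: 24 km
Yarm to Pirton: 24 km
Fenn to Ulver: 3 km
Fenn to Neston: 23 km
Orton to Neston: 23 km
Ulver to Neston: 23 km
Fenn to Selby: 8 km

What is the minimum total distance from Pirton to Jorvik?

37 km

Shortest distances from Pirton:
Pirton: 0
Neston: 3  (via Pirton)
Yarm: 24  (via Pirton)
Ulver: 26  (via Neston)
Orton: 26  (via Neston)
Fenn: 26  (via Neston)
Selby: 27  (via Neston)
Jorvik: 37  (via Ulver)
Shortest route: Pirton–Neston–Ulver–Jorvik = 37 km.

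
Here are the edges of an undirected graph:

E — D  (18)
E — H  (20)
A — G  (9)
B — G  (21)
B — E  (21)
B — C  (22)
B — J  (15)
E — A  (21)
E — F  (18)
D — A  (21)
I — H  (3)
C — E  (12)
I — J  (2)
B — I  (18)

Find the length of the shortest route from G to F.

48

Candidate routes:
G–B–E–F: 21+21+18 = 60
G–A–D–E–F: 9+21+18+18 = 66
G–A–E–F: 9+21+18 = 48
The minimum is 48 via G–A–E–F.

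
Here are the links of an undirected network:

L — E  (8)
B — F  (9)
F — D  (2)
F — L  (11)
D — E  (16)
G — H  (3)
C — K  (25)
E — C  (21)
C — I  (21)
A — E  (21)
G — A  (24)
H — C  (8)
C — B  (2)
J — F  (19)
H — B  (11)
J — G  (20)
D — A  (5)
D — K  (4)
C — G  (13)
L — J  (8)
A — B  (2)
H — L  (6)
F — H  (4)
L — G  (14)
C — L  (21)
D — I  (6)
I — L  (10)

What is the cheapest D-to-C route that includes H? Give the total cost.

14

Shortest D→H: D–F–H = 6
Shortest H→C: H–C = 8
Total via H: 6 + 8 = 14.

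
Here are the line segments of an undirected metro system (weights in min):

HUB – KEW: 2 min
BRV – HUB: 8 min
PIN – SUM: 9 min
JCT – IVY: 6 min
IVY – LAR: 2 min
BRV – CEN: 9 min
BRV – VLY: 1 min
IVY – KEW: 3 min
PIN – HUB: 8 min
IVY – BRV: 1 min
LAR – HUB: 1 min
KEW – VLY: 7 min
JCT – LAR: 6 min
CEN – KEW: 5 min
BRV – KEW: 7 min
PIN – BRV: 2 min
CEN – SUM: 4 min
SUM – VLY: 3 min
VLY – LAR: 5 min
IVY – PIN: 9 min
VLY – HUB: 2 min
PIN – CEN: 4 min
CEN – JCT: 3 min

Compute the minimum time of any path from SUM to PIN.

Settle nodes by increasing distance from SUM:
SUM: 0
VLY: 3  (via SUM)
CEN: 4  (via SUM)
BRV: 4  (via VLY)
IVY: 5  (via BRV)
HUB: 5  (via VLY)
LAR: 6  (via HUB)
PIN: 6  (via BRV)
Shortest route: SUM–VLY–BRV–PIN = 6 min.

6 min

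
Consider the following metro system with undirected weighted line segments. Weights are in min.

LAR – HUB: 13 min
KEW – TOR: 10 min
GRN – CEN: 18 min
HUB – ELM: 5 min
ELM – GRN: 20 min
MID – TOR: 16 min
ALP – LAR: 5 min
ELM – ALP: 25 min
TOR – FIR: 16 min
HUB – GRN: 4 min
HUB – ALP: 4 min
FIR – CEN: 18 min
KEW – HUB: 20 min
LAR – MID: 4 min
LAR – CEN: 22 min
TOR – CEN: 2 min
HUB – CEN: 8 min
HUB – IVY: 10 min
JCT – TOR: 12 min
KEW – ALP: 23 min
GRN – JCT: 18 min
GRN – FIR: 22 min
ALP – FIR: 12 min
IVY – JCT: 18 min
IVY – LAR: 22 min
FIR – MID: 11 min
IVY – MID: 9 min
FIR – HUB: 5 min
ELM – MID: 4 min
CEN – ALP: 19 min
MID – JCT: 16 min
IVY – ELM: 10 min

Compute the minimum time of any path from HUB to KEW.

20 min

Settle nodes by increasing distance from HUB:
HUB: 0
GRN: 4  (via HUB)
ALP: 4  (via HUB)
FIR: 5  (via HUB)
ELM: 5  (via HUB)
CEN: 8  (via HUB)
MID: 9  (via ELM)
LAR: 9  (via ALP)
TOR: 10  (via CEN)
IVY: 10  (via HUB)
KEW: 20  (via HUB)
Shortest route: HUB–KEW = 20 min.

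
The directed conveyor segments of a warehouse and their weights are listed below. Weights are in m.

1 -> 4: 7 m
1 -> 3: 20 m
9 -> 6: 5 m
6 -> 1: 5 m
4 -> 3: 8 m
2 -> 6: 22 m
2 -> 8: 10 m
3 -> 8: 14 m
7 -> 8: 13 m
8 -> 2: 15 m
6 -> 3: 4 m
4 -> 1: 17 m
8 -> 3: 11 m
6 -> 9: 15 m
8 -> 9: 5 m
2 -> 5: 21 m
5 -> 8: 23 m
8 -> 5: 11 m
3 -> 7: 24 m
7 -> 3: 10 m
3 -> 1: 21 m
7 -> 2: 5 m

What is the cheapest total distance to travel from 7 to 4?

35 m

Enumerating some paths:
7–2–8–9–6–1–4: 5+10+5+5+5+7 = 37
7–8–9–6–1–4: 13+5+5+5+7 = 35
Cheapest is 7–8–9–6–1–4 at 35 m.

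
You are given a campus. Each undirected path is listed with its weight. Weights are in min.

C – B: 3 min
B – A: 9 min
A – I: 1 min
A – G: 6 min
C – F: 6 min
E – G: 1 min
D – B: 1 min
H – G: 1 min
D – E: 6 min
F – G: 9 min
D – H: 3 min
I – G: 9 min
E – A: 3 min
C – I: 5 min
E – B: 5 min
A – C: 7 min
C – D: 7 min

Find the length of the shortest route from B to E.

Shortest distances from B:
B: 0
D: 1  (via B)
C: 3  (via B)
H: 4  (via D)
E: 5  (via B)
Shortest route: B–E = 5 min.

5 min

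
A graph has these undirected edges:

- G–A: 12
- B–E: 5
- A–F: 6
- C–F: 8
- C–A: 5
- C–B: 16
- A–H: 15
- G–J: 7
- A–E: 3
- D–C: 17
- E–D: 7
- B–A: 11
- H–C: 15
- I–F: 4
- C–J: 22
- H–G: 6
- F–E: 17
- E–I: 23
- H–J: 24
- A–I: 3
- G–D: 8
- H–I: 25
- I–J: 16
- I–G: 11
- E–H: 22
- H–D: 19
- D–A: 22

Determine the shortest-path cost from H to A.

Compare a few routes:
H → A: 15 = 15
H → C → A: 15+5 = 20
H → G → A: 6+12 = 18
Cheapest is H → A at 15.

15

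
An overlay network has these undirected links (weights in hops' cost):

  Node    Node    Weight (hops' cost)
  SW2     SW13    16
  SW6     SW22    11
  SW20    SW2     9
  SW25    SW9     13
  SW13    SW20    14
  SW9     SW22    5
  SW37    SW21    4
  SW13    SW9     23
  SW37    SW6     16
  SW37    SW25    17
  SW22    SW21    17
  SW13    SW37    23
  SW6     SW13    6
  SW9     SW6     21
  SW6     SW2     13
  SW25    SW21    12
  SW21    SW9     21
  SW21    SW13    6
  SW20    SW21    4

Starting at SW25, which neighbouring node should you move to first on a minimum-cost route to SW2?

SW21

Compare a few routes:
SW25 - SW21 - SW13 - SW2: 12+6+16 = 34
SW25 - SW37 - SW21 - SW20 - SW2: 17+4+4+9 = 34
SW25 - SW21 - SW13 - SW6 - SW2: 12+6+6+13 = 37
SW25 - SW21 - SW20 - SW2: 12+4+9 = 25
Cheapest is SW25 - SW21 - SW20 - SW2 at 25 hops' cost.
So from SW25 the first move is to SW21.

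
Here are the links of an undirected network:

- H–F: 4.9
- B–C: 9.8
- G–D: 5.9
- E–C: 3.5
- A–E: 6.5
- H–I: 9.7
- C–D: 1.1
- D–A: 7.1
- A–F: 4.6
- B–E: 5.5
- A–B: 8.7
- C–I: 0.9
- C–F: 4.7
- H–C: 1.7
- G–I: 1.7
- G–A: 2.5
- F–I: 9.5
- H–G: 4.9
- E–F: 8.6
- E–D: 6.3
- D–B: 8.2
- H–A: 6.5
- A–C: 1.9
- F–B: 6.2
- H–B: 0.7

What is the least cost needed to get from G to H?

4.3

Shortest distances from G:
G: 0
I: 1.7  (via G)
A: 2.5  (via G)
C: 2.6  (via I)
D: 3.7  (via C)
H: 4.3  (via C)
Shortest route: G–I–C–H = 4.3.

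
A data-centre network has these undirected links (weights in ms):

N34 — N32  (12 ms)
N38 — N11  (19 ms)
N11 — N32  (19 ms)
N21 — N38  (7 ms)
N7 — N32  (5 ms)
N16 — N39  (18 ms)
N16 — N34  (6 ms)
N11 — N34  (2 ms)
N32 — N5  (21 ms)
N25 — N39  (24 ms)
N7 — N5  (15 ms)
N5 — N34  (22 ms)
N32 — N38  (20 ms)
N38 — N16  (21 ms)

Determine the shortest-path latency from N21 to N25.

70 ms

Compare a few routes:
N21 → N38 → N11 → N34 → N16 → N39 → N25: 7+19+2+6+18+24 = 76
N21 → N38 → N16 → N39 → N25: 7+21+18+24 = 70
N21 → N38 → N32 → N34 → N16 → N39 → N25: 7+20+12+6+18+24 = 87
Cheapest is N21 → N38 → N16 → N39 → N25 at 70 ms.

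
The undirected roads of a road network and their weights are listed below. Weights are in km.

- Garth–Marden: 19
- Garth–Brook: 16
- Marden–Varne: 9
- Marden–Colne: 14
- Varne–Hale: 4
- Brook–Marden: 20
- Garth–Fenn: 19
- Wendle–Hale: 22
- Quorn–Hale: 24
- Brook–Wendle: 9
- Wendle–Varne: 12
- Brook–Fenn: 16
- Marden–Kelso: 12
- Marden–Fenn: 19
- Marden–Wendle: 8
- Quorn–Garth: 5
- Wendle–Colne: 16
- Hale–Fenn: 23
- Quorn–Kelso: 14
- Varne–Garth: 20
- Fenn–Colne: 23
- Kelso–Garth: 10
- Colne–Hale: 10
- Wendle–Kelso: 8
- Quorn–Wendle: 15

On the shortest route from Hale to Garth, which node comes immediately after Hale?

Varne

Enumerating some paths:
Hale → Quorn → Garth: 24+5 = 29
Hale → Varne → Garth: 4+20 = 24
Hale → Varne → Marden → Garth: 4+9+19 = 32
Hale → Varne → Wendle → Kelso → Garth: 4+12+8+10 = 34
The minimum is 24 km via Hale → Varne → Garth.
So from Hale the first move is to Varne.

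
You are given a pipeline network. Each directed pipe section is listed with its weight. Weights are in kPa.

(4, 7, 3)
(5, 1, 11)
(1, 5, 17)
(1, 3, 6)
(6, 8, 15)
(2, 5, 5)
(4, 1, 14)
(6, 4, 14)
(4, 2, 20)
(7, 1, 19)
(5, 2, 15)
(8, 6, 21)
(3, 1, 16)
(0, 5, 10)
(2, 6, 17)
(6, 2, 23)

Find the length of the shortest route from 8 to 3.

Running Dijkstra from 8:
8: 0
6: 21  (via 8)
4: 35  (via 6)
7: 38  (via 4)
2: 44  (via 6)
1: 49  (via 4)
5: 49  (via 2)
3: 55  (via 1)
Shortest route: 8–6–4–1–3 = 55 kPa.

55 kPa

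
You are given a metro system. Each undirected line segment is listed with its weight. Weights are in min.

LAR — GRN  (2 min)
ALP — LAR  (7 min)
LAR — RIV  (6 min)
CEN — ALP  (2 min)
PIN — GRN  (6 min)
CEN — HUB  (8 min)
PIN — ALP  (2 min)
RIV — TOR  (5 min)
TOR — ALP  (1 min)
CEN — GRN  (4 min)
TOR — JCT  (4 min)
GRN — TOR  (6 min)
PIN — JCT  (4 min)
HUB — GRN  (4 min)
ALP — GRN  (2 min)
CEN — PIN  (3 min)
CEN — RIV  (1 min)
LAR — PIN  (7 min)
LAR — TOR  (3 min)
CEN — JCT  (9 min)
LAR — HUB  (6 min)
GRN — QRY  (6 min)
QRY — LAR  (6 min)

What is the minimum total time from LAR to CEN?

Compare a few routes:
LAR–GRN–CEN: 2+4 = 6
LAR–RIV–CEN: 6+1 = 7
Cheapest is LAR–GRN–CEN at 6 min.

6 min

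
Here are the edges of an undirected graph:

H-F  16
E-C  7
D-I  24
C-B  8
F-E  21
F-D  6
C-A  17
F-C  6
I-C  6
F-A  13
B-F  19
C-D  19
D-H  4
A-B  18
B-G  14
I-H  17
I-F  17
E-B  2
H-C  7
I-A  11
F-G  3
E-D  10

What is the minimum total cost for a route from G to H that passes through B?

29

Shortest G→B: G–B = 14
Best B to H: B–C–H costing 15
Total via B: 14 + 15 = 29.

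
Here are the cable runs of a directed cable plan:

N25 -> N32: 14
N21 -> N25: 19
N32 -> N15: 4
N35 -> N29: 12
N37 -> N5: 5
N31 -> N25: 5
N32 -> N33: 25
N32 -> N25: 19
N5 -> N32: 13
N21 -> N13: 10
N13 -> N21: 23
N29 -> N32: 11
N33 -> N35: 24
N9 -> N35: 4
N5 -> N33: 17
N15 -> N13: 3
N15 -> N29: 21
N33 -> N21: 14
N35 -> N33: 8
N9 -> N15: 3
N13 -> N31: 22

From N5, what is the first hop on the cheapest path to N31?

Candidate routes:
N5–N33–N21–N13–N31: 17+14+10+22 = 63
N5–N32–N15–N13–N31: 13+4+3+22 = 42
Cheapest is N5–N32–N15–N13–N31 at 42.
So from N5 the first move is to N32.

N32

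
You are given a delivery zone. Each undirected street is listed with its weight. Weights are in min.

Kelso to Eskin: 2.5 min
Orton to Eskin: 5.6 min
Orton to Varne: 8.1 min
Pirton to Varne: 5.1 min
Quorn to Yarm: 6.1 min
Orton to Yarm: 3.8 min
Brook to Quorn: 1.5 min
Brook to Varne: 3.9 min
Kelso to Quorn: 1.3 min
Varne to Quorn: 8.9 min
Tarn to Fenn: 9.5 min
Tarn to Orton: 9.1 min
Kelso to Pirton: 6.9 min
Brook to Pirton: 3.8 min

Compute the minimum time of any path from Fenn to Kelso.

26.7 min

Settle nodes by increasing distance from Fenn:
Fenn: 0
Tarn: 9.5  (via Fenn)
Orton: 18.6  (via Tarn)
Yarm: 22.4  (via Orton)
Eskin: 24.2  (via Orton)
Kelso: 26.7  (via Eskin)
Shortest route: Fenn → Tarn → Orton → Eskin → Kelso = 26.7 min.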